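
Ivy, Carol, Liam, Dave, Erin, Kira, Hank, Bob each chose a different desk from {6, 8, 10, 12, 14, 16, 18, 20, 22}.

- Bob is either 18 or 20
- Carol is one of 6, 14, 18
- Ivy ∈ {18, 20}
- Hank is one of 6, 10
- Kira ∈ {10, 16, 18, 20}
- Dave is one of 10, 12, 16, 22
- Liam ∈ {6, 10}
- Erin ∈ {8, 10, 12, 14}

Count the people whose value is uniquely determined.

Ivy and Bob between them cover only {18, 20} — a naked pair. Remove those values from Carol, Kira.
Liam and Hank share exactly the 2 values {6, 10}; by pigeonhole those values go to them, so strike 6, 10 from Carol, Dave, Erin, Kira.
Carol must be 14 (only option left). So Erin can't be 14.
That leaves Kira = 16. Eliminate 16 elsewhere: Dave.
Determined: Carol=14, Kira=16. The other people each still have more than one consistent value. That makes 2.

2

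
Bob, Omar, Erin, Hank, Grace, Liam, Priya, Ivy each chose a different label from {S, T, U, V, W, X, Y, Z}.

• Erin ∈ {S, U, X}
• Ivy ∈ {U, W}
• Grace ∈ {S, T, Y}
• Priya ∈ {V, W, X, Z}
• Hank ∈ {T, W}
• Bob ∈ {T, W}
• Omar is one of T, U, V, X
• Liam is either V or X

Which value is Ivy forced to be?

The 8 variables draw from only 8 values {S, T, U, V, W, X, Y, Z}, so each is used; only Grace can be Y, hence Grace = Y.
Among the 7 still-open variables, S fits only Erin (and all 7 values in {S, T, U, V, W, X, Z} must be used), so Erin = S.
Among the 6 still-open variables, Z fits only Priya (and all 6 values in {T, U, V, W, X, Z} must be used), so Priya = Z.
Bob and Hank share exactly the 2 values {T, W}; by pigeonhole those values go to them, so strike T, W from Omar, Ivy.
So Ivy = U.

U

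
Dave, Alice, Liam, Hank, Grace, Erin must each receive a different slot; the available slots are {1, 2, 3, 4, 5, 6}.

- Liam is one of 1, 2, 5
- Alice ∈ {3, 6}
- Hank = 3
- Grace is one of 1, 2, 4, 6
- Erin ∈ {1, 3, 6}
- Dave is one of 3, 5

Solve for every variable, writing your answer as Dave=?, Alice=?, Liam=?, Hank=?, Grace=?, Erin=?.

Hank must be 3 (only option left). Eliminate 3 elsewhere: Dave, Alice, Erin.
Dave must be 5 (only option left). So Liam can't be 5.
Alice must be 6 (only option left). So Grace, Erin can't be 6.
Erin must be 1 (only option left). Eliminate 1 elsewhere: Liam, Grace.
Liam must be 2 (only option left). Strike 2 from Grace.
Grace must be 4 (only option left).

Dave=5, Alice=6, Liam=2, Hank=3, Grace=4, Erin=1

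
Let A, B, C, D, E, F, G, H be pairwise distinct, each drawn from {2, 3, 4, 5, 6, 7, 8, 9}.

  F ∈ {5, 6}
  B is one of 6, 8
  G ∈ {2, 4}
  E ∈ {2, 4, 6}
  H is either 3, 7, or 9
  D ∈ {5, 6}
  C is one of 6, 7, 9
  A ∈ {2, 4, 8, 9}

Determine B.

Among the 8 variables, 3 fits only H (and all 8 values in {2, 3, 4, 5, 6, 7, 8, 9} must be used), so H = 3.
The 7 still-open variables draw from only 7 values {2, 4, 5, 6, 7, 8, 9}, so each is used; only C can be 7, hence C = 7.
The 6 still-open variables together cover exactly {2, 4, 5, 6, 8, 9} — 6 values for 6 variables — and 9 appears only in A's list, so A = 9.
The 5 still-open variables together cover exactly {2, 4, 5, 6, 8} — 5 values for 5 variables — and 8 appears only in B's list, so B = 8.

8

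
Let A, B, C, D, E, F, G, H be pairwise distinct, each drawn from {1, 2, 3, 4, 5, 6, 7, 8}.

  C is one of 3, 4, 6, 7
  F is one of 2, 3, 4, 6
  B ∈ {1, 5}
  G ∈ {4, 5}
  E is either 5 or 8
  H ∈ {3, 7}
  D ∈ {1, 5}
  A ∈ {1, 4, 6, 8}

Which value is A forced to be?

6

The 8 variables draw from only 8 values {1, 2, 3, 4, 5, 6, 7, 8}, so each is used; only F can be 2, hence F = 2.
B and D share exactly the 2 values {1, 5}; by pigeonhole those values go to them, so strike 1, 5 from A, E, G.
E's domain is down to {8}, so E = 8. So A can't be 8.
G's domain is down to {4}, so G = 4. Remove 4 from A, C.
So A = 6.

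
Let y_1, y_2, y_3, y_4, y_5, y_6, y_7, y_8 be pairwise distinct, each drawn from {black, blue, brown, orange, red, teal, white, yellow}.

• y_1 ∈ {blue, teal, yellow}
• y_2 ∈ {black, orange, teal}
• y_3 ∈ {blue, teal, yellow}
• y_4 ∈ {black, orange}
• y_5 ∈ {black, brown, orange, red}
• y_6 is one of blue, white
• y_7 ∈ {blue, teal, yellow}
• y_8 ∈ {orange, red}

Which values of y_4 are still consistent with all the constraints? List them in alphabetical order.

Among the 8 variables, brown fits only y_5 (and all 8 values in {black, blue, brown, orange, red, teal, white, yellow} must be used), so y_5 = brown.
The 7 still-open variables together cover exactly {black, blue, orange, red, teal, white, yellow} — 7 values for 7 variables — and red appears only in y_8's list, so y_8 = red.
The 6 still-open variables together cover exactly {black, blue, orange, teal, white, yellow} — 6 values for 6 variables — and white appears only in y_6's list, so y_6 = white.
The 3 variables y_1, y_3, y_7 are confined to {blue, teal, yellow}, which locks those values in; drop them from y_2.
No further eliminations apply; y_4 can still be any of black, orange.

black, orange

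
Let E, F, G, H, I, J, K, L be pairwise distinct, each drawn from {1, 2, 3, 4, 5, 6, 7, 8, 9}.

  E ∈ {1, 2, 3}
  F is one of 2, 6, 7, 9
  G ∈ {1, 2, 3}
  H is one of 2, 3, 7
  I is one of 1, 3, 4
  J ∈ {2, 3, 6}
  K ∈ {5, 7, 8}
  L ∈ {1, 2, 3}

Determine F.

E, G, L share exactly the 3 values {1, 2, 3}; by pigeonhole those values go to them, so strike 1, 2, 3 from F, H, I, J.
H's domain is down to {7}, so H = 7. Strike 7 from F, K.
I has just one choice, so I = 4.
That leaves J = 6. So F can't be 6.
So F = 9.

9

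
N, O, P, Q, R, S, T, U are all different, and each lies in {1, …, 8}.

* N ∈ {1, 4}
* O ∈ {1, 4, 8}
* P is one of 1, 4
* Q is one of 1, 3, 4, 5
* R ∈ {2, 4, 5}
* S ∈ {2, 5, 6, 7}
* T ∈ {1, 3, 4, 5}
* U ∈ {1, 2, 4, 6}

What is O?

Among the 8 variables, 7 fits only S (and all 8 values in {1, 2, 3, 4, 5, 6, 7, 8} must be used), so S = 7.
The 7 still-open variables together cover exactly {1, 2, 3, 4, 5, 6, 8} — 7 values for 7 variables — and 6 appears only in U's list, so U = 6.
Among the 6 still-open variables, 2 fits only R (and all 6 values in {1, 2, 3, 4, 5, 8} must be used), so R = 2.
Among the 5 still-open variables, 8 fits only O (and all 5 values in {1, 3, 4, 5, 8} must be used), so O = 8.

8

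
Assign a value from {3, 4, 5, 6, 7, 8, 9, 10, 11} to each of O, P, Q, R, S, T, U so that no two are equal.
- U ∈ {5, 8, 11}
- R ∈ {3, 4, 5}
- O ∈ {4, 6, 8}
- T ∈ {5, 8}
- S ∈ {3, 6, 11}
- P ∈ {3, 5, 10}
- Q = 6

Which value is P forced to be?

Q's domain is down to {6}, so Q = 6. Eliminate 6 elsewhere: O, S.
The 6 still-open variables together cover exactly {3, 4, 5, 8, 10, 11} — 6 values for 6 variables — and 10 appears only in P's list, so P = 10.

10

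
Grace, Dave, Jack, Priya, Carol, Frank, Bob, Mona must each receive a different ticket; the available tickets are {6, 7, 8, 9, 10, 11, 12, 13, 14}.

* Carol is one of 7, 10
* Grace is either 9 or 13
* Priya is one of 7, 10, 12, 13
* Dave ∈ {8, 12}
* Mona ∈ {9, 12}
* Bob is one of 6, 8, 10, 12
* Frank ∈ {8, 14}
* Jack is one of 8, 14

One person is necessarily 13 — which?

Grace

Among the 8 variables, 6 fits only Bob (and all 8 values in {6, 7, 8, 9, 10, 12, 13, 14} must be used), so Bob = 6.
Jack and Frank between them cover only {8, 14} — a naked pair. Remove those values from Dave.
Dave must be 12 (only option left). Eliminate 12 elsewhere: Priya, Mona.
Mona's domain is down to {9}, so Mona = 9. Strike 9 from Grace.
So 13 goes to Grace.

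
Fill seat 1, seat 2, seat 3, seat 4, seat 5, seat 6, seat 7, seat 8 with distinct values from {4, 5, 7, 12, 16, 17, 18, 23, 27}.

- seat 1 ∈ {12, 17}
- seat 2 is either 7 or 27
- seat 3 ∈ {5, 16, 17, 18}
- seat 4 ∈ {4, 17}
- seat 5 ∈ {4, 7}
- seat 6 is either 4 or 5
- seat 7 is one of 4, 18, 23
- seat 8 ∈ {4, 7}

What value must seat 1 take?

seat 5 and seat 8 between them cover only {4, 7} — a naked pair. Remove those values from seat 2, seat 4, seat 6, seat 7.
seat 2's domain is down to {27}, so seat 2 = 27.
seat 4 must be 17 (only option left). So seat 1, seat 3 can't be 17.
So seat 1 = 12.

12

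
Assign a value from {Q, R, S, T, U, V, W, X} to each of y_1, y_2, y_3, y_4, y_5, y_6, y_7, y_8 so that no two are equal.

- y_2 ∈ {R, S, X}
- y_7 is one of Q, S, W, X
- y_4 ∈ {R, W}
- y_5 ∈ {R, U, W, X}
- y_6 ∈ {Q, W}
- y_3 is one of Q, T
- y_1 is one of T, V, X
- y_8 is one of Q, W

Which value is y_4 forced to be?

R

The 8 variables together cover exactly {Q, R, S, T, U, V, W, X} — 8 values for 8 variables — and U appears only in y_5's list, so y_5 = U.
The 7 still-open variables together cover exactly {Q, R, S, T, V, W, X} — 7 values for 7 variables — and V appears only in y_1's list, so y_1 = V.
Among the 6 still-open variables, T fits only y_3 (and all 6 values in {Q, R, S, T, W, X} must be used), so y_3 = T.
y_6 and y_8 between them cover only {Q, W} — a naked pair. Remove those values from y_4, y_7.
So y_4 = R.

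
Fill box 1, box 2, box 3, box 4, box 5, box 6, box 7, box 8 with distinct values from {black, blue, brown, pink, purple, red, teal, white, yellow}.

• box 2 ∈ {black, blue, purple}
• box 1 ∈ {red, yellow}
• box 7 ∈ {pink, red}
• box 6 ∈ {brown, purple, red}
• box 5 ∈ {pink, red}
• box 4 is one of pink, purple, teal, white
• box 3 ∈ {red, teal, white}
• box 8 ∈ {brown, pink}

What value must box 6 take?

purple

box 5 and box 7 share exactly the 2 values {pink, red}; by pigeonhole those values go to them, so strike pink, red from box 1, box 3, box 4, box 6, box 8.
box 1 has just one choice, so box 1 = yellow.
box 8 must be brown (only option left). Strike brown from box 6.
So box 6 = purple.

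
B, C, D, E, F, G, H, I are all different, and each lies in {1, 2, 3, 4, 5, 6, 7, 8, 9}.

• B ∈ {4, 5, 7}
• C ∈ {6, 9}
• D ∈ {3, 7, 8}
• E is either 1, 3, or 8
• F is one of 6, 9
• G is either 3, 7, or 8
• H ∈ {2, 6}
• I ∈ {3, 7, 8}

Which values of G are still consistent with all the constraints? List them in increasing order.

C and F share exactly the 2 values {6, 9}; by pigeonhole those values go to them, so strike 6, 9 from H.
That leaves H = 2.
D, G, I between them cover only {3, 7, 8} — a naked triple. Remove those values from B, E.
That leaves E = 1.
No further eliminations apply; G can still be any of 3, 7, 8.

3, 7, 8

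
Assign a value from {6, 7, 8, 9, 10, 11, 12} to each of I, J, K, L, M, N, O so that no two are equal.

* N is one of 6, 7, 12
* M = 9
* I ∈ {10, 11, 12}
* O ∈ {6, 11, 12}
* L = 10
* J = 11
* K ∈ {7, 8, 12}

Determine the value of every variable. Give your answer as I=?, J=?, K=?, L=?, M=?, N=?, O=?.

I=12, J=11, K=8, L=10, M=9, N=7, O=6

J's domain is down to {11}, so J = 11. Strike 11 from I, O.
L's domain is down to {10}, so L = 10. Eliminate 10 elsewhere: I.
That leaves M = 9.
That leaves I = 12. Remove 12 from K, N, O.
O has just one choice, so O = 6. So N can't be 6.
N must be 7 (only option left). Remove 7 from K.
K has just one choice, so K = 8.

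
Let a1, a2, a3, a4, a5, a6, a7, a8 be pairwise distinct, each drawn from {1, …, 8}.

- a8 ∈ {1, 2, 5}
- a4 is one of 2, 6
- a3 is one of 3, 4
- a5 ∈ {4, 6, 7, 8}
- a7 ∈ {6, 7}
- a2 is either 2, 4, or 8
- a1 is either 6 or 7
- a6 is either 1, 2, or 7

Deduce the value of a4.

The 8 variables together cover exactly {1, 2, 3, 4, 5, 6, 7, 8} — 8 values for 8 variables — and 3 appears only in a3's list, so a3 = 3.
Among the 7 still-open variables, 5 fits only a8 (and all 7 values in {1, 2, 4, 5, 6, 7, 8} must be used), so a8 = 5.
The 6 still-open variables draw from only 6 values {1, 2, 4, 6, 7, 8}, so each is used; only a6 can be 1, hence a6 = 1.
a1 and a7 share exactly the 2 values {6, 7}; by pigeonhole those values go to them, so strike 6, 7 from a4, a5.
So a4 = 2.

2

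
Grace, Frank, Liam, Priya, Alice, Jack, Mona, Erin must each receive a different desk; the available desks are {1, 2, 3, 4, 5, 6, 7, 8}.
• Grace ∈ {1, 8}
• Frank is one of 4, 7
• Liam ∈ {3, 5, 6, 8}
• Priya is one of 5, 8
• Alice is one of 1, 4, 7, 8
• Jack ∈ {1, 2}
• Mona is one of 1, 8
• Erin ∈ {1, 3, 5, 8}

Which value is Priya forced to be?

The 8 variables draw from only 8 values {1, 2, 3, 4, 5, 6, 7, 8}, so each is used; only Jack can be 2, hence Jack = 2.
Among the 7 still-open variables, 6 fits only Liam (and all 7 values in {1, 3, 4, 5, 6, 7, 8} must be used), so Liam = 6.
Among the 6 still-open variables, 3 fits only Erin (and all 6 values in {1, 3, 4, 5, 7, 8} must be used), so Erin = 3.
The 5 still-open variables draw from only 5 values {1, 4, 5, 7, 8}, so each is used; only Priya can be 5, hence Priya = 5.

5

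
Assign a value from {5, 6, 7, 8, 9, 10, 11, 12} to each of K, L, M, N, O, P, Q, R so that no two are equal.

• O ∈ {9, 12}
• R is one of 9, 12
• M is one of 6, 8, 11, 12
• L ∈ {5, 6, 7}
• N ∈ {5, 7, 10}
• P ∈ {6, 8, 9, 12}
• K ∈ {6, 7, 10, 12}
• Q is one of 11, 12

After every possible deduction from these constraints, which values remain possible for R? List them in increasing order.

9, 12

The 2 variables O and R are confined to {9, 12}, which locks those values in; drop them from K, M, P, Q.
Q has just one choice, so Q = 11. Remove 11 from M.
The 2 variables M and P are confined to {6, 8}, which locks those values in; drop them from K, L.
No further eliminations apply; R can still be any of 9, 12.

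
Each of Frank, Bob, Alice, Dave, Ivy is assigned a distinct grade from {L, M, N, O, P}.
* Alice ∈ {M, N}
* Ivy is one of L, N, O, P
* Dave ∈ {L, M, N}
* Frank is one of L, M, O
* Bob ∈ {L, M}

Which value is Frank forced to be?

O

The 5 variables draw from only 5 values {L, M, N, O, P}, so each is used; only Ivy can be P, hence Ivy = P.
The 4 still-open variables draw from only 4 values {L, M, N, O}, so each is used; only Frank can be O, hence Frank = O.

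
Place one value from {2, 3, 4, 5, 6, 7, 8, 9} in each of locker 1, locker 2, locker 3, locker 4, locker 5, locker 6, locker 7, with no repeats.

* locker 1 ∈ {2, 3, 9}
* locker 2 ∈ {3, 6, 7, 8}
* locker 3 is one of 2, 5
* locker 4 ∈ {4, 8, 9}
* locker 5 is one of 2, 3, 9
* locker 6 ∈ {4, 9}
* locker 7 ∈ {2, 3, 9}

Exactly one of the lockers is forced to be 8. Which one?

locker 1, locker 5, locker 7 share exactly the 3 values {2, 3, 9}; by pigeonhole those values go to them, so strike 2, 3, 9 from locker 2, locker 3, locker 4, locker 6.
That leaves locker 3 = 5.
locker 6's domain is down to {4}, so locker 6 = 4. So locker 4 can't be 4.
So 8 goes to locker 4.

locker 4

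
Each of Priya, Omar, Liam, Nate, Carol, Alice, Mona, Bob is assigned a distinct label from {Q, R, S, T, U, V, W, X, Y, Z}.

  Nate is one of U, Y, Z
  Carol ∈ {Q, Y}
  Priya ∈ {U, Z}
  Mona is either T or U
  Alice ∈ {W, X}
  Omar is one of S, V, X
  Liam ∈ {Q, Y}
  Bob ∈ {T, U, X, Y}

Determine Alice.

Liam and Carol share exactly the 2 values {Q, Y}; by pigeonhole those values go to them, so strike Q, Y from Nate, Bob.
Priya and Nate between them cover only {U, Z} — a naked pair. Remove those values from Mona, Bob.
Mona must be T (only option left). Strike T from Bob.
Bob has just one choice, so Bob = X. Strike X from Omar, Alice.
So Alice = W.

W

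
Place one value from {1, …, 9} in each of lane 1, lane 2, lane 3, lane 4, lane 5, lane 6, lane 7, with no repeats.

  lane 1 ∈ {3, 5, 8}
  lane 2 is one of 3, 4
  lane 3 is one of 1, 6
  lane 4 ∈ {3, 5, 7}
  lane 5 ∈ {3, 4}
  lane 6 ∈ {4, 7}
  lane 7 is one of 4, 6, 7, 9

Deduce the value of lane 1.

8

lane 2 and lane 5 between them cover only {3, 4} — a naked pair. Remove those values from lane 1, lane 4, lane 6, lane 7.
That leaves lane 6 = 7. Remove 7 from lane 4, lane 7.
lane 4's domain is down to {5}, so lane 4 = 5. Strike 5 from lane 1.
So lane 1 = 8.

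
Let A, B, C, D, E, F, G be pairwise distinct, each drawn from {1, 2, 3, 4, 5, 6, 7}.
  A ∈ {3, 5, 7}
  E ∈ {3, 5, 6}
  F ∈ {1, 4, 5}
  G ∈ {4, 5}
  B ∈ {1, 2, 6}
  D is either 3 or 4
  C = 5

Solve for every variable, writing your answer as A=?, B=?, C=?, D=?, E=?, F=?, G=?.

A=7, B=2, C=5, D=3, E=6, F=1, G=4

C's domain is down to {5}, so C = 5. Eliminate 5 elsewhere: A, E, F, G.
That leaves G = 4. So D, F can't be 4.
D's domain is down to {3}, so D = 3. So A, E can't be 3.
E must be 6 (only option left). Strike 6 from B.
That leaves F = 1. So B can't be 1.
A has just one choice, so A = 7.
B's domain is down to {2}, so B = 2.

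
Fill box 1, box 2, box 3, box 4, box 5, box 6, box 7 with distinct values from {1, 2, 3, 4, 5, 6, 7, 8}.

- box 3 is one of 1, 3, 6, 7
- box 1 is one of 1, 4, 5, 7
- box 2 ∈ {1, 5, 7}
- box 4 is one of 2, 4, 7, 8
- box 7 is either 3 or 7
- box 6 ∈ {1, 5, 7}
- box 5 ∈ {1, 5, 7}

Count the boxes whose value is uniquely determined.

3

box 2, box 5, box 6 between them cover only {1, 5, 7} — a naked triple. Remove those values from box 1, box 3, box 4, box 7.
box 1 must be 4 (only option left). Eliminate 4 elsewhere: box 4.
box 7 has just one choice, so box 7 = 3. So box 3 can't be 3.
box 3's domain is down to {6}, so box 3 = 6.
Determined: box 1=4, box 3=6, box 7=3. The other boxes each still have more than one consistent value. That makes 3.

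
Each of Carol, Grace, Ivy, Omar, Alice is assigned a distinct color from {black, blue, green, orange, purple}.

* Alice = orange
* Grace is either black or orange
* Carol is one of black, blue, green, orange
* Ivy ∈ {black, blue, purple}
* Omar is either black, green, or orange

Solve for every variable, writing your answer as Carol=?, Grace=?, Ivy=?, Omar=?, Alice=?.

Alice must be orange (only option left). Remove orange from Carol, Grace, Omar.
Grace must be black (only option left). So Carol, Ivy, Omar can't be black.
Omar has just one choice, so Omar = green. So Carol can't be green.
Carol must be blue (only option left). So Ivy can't be blue.
Ivy must be purple (only option left).

Carol=blue, Grace=black, Ivy=purple, Omar=green, Alice=orange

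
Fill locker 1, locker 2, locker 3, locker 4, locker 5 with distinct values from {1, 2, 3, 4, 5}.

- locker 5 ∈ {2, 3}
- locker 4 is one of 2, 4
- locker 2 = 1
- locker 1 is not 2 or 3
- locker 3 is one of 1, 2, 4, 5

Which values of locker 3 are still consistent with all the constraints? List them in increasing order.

locker 2 must be 1 (only option left). Eliminate 1 elsewhere: locker 1, locker 3.
The 4 still-open variables together cover exactly {2, 3, 4, 5} — 4 values for 4 variables — and 3 appears only in locker 5's list, so locker 5 = 3.
No further eliminations apply; locker 3 can still be any of 2, 4, 5.

2, 4, 5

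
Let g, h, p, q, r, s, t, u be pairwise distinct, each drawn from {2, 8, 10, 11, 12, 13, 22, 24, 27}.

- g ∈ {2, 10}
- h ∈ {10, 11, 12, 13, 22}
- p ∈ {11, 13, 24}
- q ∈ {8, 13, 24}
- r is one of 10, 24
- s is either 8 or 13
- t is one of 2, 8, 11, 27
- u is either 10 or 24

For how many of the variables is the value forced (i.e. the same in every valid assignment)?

3

The 2 variables r and u are confined to {10, 24}, which locks those values in; drop them from g, h, p, q.
g's domain is down to {2}, so g = 2. Strike 2 from t.
q and s share exactly the 2 values {8, 13}; by pigeonhole those values go to them, so strike 8, 13 from h, p, t.
p has just one choice, so p = 11. Strike 11 from h, t.
That leaves t = 27.
Determined: g=2, p=11, t=27. The other variables each still have more than one consistent value. That makes 3.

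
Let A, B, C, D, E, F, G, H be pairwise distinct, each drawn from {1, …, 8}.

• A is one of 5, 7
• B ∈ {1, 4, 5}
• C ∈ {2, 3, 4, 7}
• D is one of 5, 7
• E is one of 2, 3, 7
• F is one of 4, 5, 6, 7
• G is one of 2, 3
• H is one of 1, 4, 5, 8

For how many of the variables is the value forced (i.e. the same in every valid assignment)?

4

The 8 variables together cover exactly {1, 2, 3, 4, 5, 6, 7, 8} — 8 values for 8 variables — and 6 appears only in F's list, so F = 6.
Among the 7 still-open variables, 8 fits only H (and all 7 values in {1, 2, 3, 4, 5, 7, 8} must be used), so H = 8.
The 6 still-open variables draw from only 6 values {1, 2, 3, 4, 5, 7}, so each is used; only B can be 1, hence B = 1.
The 5 still-open variables draw from only 5 values {2, 3, 4, 5, 7}, so each is used; only C can be 4, hence C = 4.
The 2 variables A and D are confined to {5, 7}, which locks those values in; drop them from E.
Determined: B=1, C=4, F=6, H=8. The other variables each still have more than one consistent value. That makes 4.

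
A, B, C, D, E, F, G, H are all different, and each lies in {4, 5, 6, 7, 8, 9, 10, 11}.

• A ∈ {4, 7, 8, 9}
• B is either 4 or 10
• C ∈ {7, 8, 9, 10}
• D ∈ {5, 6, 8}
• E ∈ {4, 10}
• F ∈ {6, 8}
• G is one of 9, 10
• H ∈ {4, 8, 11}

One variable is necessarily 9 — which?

The 8 variables draw from only 8 values {4, 5, 6, 7, 8, 9, 10, 11}, so each is used; only D can be 5, hence D = 5.
The 7 still-open variables together cover exactly {4, 6, 7, 8, 9, 10, 11} — 7 values for 7 variables — and 6 appears only in F's list, so F = 6.
The 6 still-open variables draw from only 6 values {4, 7, 8, 9, 10, 11}, so each is used; only H can be 11, hence H = 11.
B and E share exactly the 2 values {4, 10}; by pigeonhole those values go to them, so strike 4, 10 from A, C, G.
So 9 goes to G.

G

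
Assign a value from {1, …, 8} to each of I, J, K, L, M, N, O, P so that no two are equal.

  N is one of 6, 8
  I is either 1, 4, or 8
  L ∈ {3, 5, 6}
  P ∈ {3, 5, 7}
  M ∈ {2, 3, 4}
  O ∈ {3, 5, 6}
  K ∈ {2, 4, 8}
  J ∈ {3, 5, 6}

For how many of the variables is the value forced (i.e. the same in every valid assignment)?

3

The 8 variables together cover exactly {1, 2, 3, 4, 5, 6, 7, 8} — 8 values for 8 variables — and 1 appears only in I's list, so I = 1.
The 7 still-open variables together cover exactly {2, 3, 4, 5, 6, 7, 8} — 7 values for 7 variables — and 7 appears only in P's list, so P = 7.
J, L, O between them cover only {3, 5, 6} — a naked triple. Remove those values from M, N.
N must be 8 (only option left). Remove 8 from K.
Determined: I=1, N=8, P=7. The other variables each still have more than one consistent value. That makes 3.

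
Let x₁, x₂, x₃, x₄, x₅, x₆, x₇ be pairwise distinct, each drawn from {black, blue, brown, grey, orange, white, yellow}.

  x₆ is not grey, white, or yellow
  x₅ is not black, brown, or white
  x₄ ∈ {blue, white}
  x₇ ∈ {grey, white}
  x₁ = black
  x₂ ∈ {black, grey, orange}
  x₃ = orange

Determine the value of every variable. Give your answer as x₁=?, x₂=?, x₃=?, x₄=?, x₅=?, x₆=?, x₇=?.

x₁=black, x₂=grey, x₃=orange, x₄=blue, x₅=yellow, x₆=brown, x₇=white

x₁ must be black (only option left). Strike black from x₂, x₆.
x₃ must be orange (only option left). So x₂, x₅, x₆ can't be orange.
x₂'s domain is down to {grey}, so x₂ = grey. Eliminate grey elsewhere: x₅, x₇.
x₇'s domain is down to {white}, so x₇ = white. Eliminate white elsewhere: x₄.
x₄ has just one choice, so x₄ = blue. Strike blue from x₅, x₆.
x₅ has just one choice, so x₅ = yellow.
x₆ must be brown (only option left).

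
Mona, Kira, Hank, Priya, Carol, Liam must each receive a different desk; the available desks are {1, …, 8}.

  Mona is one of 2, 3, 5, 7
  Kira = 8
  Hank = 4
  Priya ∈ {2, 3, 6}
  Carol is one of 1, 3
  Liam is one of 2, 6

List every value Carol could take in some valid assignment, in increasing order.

1, 3

Kira's domain is down to {8}, so Kira = 8.
Hank has just one choice, so Hank = 4.
No further eliminations apply; Carol can still be any of 1, 3.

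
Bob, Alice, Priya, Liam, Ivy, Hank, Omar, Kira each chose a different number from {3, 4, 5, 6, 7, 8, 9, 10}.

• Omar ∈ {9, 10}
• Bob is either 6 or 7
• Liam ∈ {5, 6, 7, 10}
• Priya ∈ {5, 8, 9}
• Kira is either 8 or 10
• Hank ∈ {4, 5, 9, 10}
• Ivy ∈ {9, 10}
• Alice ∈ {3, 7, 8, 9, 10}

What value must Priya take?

5

The 8 variables together cover exactly {3, 4, 5, 6, 7, 8, 9, 10} — 8 values for 8 variables — and 3 appears only in Alice's list, so Alice = 3.
The 7 still-open variables draw from only 7 values {4, 5, 6, 7, 8, 9, 10}, so each is used; only Hank can be 4, hence Hank = 4.
Ivy and Omar share exactly the 2 values {9, 10}; by pigeonhole those values go to them, so strike 9, 10 from Priya, Liam, Kira.
Kira must be 8 (only option left). So Priya can't be 8.
So Priya = 5.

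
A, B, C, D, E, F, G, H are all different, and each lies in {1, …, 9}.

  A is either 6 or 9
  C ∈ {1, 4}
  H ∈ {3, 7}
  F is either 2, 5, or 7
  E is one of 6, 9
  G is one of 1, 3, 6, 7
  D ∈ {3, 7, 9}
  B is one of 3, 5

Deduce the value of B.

The 8 variables together cover exactly {1, 2, 3, 4, 5, 6, 7, 9} — 8 values for 8 variables — and 2 appears only in F's list, so F = 2.
The 7 still-open variables together cover exactly {1, 3, 4, 5, 6, 7, 9} — 7 values for 7 variables — and 4 appears only in C's list, so C = 4.
The 6 still-open variables draw from only 6 values {1, 3, 5, 6, 7, 9}, so each is used; only G can be 1, hence G = 1.
Among the 5 still-open variables, 5 fits only B (and all 5 values in {3, 5, 6, 7, 9} must be used), so B = 5.

5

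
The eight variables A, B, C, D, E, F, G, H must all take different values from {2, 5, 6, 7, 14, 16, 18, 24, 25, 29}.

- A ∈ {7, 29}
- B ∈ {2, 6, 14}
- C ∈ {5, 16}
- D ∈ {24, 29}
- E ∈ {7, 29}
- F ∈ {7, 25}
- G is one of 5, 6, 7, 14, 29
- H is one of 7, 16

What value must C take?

A and E share exactly the 2 values {7, 29}; by pigeonhole those values go to them, so strike 7, 29 from D, F, G, H.
That leaves D = 24.
F must be 25 (only option left).
H's domain is down to {16}, so H = 16. Remove 16 from C.
So C = 5.

5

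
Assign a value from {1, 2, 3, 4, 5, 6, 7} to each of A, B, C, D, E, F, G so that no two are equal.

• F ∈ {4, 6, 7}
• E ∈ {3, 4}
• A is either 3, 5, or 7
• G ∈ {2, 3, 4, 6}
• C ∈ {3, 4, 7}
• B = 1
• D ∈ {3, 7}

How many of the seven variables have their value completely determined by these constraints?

4

B must be 1 (only option left).
The 6 still-open variables together cover exactly {2, 3, 4, 5, 6, 7} — 6 values for 6 variables — and 2 appears only in G's list, so G = 2.
The 5 still-open variables together cover exactly {3, 4, 5, 6, 7} — 5 values for 5 variables — and 5 appears only in A's list, so A = 5.
Among the 4 still-open variables, 6 fits only F (and all 4 values in {3, 4, 6, 7} must be used), so F = 6.
Determined: A=5, B=1, F=6, G=2. The other variables each still have more than one consistent value. That makes 4.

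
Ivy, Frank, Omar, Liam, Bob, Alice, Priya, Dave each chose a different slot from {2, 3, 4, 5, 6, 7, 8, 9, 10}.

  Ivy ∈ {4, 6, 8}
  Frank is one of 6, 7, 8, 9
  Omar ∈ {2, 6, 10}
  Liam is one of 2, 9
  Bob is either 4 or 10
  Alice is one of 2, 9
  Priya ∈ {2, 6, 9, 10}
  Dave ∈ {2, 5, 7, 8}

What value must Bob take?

4

The 8 variables together cover exactly {2, 4, 5, 6, 7, 8, 9, 10} — 8 values for 8 variables — and 5 appears only in Dave's list, so Dave = 5.
The 7 still-open variables draw from only 7 values {2, 4, 6, 7, 8, 9, 10}, so each is used; only Frank can be 7, hence Frank = 7.
Among the 6 still-open variables, 8 fits only Ivy (and all 6 values in {2, 4, 6, 8, 9, 10} must be used), so Ivy = 8.
The 5 still-open variables draw from only 5 values {2, 4, 6, 9, 10}, so each is used; only Bob can be 4, hence Bob = 4.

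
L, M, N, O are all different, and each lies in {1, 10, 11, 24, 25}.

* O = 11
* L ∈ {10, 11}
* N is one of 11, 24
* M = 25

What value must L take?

M has just one choice, so M = 25.
O must be 11 (only option left). Eliminate 11 elsewhere: L, N.
So L = 10.

10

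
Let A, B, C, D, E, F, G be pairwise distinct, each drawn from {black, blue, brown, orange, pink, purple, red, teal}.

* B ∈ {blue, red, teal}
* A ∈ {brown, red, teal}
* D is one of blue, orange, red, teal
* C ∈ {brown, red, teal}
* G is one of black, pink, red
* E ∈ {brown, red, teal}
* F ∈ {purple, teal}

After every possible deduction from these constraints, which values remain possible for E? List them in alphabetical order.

brown, red, teal

A, C, E share exactly the 3 values {brown, red, teal}; by pigeonhole those values go to them, so strike brown, red, teal from B, D, F, G.
B has just one choice, so B = blue. Eliminate blue elsewhere: D.
That leaves D = orange.
F's domain is down to {purple}, so F = purple.
No further eliminations apply; E can still be any of brown, red, teal.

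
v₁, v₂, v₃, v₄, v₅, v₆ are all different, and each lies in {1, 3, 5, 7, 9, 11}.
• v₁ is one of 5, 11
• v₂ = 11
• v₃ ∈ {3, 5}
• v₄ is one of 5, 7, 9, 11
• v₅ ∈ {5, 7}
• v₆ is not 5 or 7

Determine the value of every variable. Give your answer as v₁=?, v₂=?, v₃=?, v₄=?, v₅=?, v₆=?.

v₂ has just one choice, so v₂ = 11. Eliminate 11 elsewhere: v₁, v₄, v₆.
v₁'s domain is down to {5}, so v₁ = 5. Remove 5 from v₃, v₄, v₅.
v₃ must be 3 (only option left). Remove 3 from v₆.
That leaves v₅ = 7. Eliminate 7 elsewhere: v₄.
v₄'s domain is down to {9}, so v₄ = 9. So v₆ can't be 9.
That leaves v₆ = 1.

v₁=5, v₂=11, v₃=3, v₄=9, v₅=7, v₆=1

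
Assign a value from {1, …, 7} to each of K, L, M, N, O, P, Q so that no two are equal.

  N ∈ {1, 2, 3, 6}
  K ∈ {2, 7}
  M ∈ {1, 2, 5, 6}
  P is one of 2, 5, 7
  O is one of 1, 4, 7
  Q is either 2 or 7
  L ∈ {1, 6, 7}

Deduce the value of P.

5

Among the 7 variables, 3 fits only N (and all 7 values in {1, 2, 3, 4, 5, 6, 7} must be used), so N = 3.
The 6 still-open variables draw from only 6 values {1, 2, 4, 5, 6, 7}, so each is used; only O can be 4, hence O = 4.
K and Q share exactly the 2 values {2, 7}; by pigeonhole those values go to them, so strike 2, 7 from L, M, P.
So P = 5.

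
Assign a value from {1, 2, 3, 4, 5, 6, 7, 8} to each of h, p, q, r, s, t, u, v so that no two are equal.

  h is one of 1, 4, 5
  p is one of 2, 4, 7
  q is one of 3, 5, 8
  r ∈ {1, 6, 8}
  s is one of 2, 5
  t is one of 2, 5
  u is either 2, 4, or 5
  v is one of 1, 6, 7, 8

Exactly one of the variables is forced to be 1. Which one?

The 8 variables together cover exactly {1, 2, 3, 4, 5, 6, 7, 8} — 8 values for 8 variables — and 3 appears only in q's list, so q = 3.
s and t between them cover only {2, 5} — a naked pair. Remove those values from h, p, u.
u has just one choice, so u = 4. So h, p can't be 4.
So 1 goes to h.

h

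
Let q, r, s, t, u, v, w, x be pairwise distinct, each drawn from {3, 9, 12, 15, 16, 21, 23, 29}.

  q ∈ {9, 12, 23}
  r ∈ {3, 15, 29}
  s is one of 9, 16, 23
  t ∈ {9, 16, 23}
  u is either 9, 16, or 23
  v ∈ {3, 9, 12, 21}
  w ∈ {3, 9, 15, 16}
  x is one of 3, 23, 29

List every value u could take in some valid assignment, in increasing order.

9, 16, 23

The 8 variables draw from only 8 values {3, 9, 12, 15, 16, 21, 23, 29}, so each is used; only v can be 21, hence v = 21.
The 7 still-open variables draw from only 7 values {3, 9, 12, 15, 16, 23, 29}, so each is used; only q can be 12, hence q = 12.
s, t, u between them cover only {9, 16, 23} — a naked triple. Remove those values from w, x.
No further eliminations apply; u can still be any of 9, 16, 23.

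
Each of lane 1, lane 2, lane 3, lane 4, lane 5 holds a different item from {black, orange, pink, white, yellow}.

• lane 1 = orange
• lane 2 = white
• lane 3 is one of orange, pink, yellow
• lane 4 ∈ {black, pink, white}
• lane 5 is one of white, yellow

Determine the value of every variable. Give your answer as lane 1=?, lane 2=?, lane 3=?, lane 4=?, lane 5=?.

lane 1=orange, lane 2=white, lane 3=pink, lane 4=black, lane 5=yellow

lane 1's domain is down to {orange}, so lane 1 = orange. Eliminate orange elsewhere: lane 3.
lane 2 has just one choice, so lane 2 = white. Eliminate white elsewhere: lane 4, lane 5.
That leaves lane 5 = yellow. Eliminate yellow elsewhere: lane 3.
lane 3's domain is down to {pink}, so lane 3 = pink. Strike pink from lane 4.
lane 4 must be black (only option left).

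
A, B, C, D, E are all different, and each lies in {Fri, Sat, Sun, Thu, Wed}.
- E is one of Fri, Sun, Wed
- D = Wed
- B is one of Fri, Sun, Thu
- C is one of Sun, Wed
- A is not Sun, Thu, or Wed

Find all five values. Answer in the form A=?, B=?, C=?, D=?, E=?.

A=Sat, B=Thu, C=Sun, D=Wed, E=Fri

D's domain is down to {Wed}, so D = Wed. Remove Wed from C, E.
C has just one choice, so C = Sun. So B, E can't be Sun.
E must be Fri (only option left). Strike Fri from A, B.
A's domain is down to {Sat}, so A = Sat.
That leaves B = Thu.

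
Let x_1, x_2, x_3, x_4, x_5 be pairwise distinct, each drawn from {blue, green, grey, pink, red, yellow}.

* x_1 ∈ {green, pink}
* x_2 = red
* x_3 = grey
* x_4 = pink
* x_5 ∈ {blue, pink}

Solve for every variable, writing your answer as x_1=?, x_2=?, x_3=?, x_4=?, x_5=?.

x_2 must be red (only option left).
x_3 must be grey (only option left).
x_4 must be pink (only option left). So x_1, x_5 can't be pink.
x_5 has just one choice, so x_5 = blue.
x_1's domain is down to {green}, so x_1 = green.

x_1=green, x_2=red, x_3=grey, x_4=pink, x_5=blue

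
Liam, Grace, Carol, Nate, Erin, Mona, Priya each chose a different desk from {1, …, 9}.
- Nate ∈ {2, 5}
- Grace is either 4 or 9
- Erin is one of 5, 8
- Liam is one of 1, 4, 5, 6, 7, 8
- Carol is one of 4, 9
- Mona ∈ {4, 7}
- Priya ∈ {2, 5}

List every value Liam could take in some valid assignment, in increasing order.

Grace and Carol share exactly the 2 values {4, 9}; by pigeonhole those values go to them, so strike 4, 9 from Liam, Mona.
Mona's domain is down to {7}, so Mona = 7. Eliminate 7 elsewhere: Liam.
Nate and Priya share exactly the 2 values {2, 5}; by pigeonhole those values go to them, so strike 2, 5 from Liam, Erin.
Erin must be 8 (only option left). Strike 8 from Liam.
No further eliminations apply; Liam can still be any of 1, 6.

1, 6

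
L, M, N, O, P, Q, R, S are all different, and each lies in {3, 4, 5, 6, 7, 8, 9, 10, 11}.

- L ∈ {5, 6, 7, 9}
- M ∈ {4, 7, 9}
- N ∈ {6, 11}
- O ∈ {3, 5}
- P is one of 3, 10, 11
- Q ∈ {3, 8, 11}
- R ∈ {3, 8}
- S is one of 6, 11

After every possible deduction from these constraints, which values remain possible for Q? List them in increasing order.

N and S between them cover only {6, 11} — a naked pair. Remove those values from L, P, Q.
Q and R share exactly the 2 values {3, 8}; by pigeonhole those values go to them, so strike 3, 8 from O, P.
O must be 5 (only option left). So L can't be 5.
P must be 10 (only option left).
No further eliminations apply; Q can still be any of 3, 8.

3, 8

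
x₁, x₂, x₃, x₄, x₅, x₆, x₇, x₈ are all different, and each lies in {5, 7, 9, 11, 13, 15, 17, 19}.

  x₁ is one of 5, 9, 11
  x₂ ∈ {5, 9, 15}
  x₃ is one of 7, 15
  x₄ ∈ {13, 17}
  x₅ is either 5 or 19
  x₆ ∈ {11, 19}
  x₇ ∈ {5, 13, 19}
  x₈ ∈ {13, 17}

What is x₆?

Among the 8 variables, 7 fits only x₃ (and all 8 values in {5, 7, 9, 11, 13, 15, 17, 19} must be used), so x₃ = 7.
The 7 still-open variables together cover exactly {5, 9, 11, 13, 15, 17, 19} — 7 values for 7 variables — and 15 appears only in x₂'s list, so x₂ = 15.
The 6 still-open variables draw from only 6 values {5, 9, 11, 13, 17, 19}, so each is used; only x₁ can be 9, hence x₁ = 9.
The 5 still-open variables draw from only 5 values {5, 11, 13, 17, 19}, so each is used; only x₆ can be 11, hence x₆ = 11.

11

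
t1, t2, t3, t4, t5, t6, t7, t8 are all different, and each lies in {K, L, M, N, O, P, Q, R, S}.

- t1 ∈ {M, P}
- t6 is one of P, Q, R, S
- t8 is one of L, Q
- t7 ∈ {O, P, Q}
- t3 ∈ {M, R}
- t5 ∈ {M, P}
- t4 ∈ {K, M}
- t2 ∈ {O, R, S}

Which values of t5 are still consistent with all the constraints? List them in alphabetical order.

Among the 8 variables, K fits only t4 (and all 8 values in {K, L, M, O, P, Q, R, S} must be used), so t4 = K.
Among the 7 still-open variables, L fits only t8 (and all 7 values in {L, M, O, P, Q, R, S} must be used), so t8 = L.
t1 and t5 between them cover only {M, P} — a naked pair. Remove those values from t3, t6, t7.
That leaves t3 = R. Eliminate R elsewhere: t2, t6.
No further eliminations apply; t5 can still be any of M, P.

M, P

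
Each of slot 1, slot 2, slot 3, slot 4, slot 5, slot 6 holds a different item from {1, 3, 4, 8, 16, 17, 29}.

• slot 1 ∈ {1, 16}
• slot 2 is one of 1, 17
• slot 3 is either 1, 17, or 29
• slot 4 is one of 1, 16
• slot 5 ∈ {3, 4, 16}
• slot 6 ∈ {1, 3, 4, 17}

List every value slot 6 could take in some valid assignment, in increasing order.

3, 4

Among the 6 variables, 29 fits only slot 3 (and all 6 values in {1, 3, 4, 16, 17, 29} must be used), so slot 3 = 29.
slot 1 and slot 4 share exactly the 2 values {1, 16}; by pigeonhole those values go to them, so strike 1, 16 from slot 2, slot 5, slot 6.
slot 2 has just one choice, so slot 2 = 17. Strike 17 from slot 6.
No further eliminations apply; slot 6 can still be any of 3, 4.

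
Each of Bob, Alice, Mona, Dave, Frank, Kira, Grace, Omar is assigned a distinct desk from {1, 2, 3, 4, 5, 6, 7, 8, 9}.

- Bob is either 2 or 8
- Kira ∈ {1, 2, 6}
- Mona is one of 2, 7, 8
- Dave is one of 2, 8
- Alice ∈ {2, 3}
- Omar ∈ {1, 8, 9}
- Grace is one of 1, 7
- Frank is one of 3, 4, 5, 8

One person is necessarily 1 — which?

Bob and Dave share exactly the 2 values {2, 8}; by pigeonhole those values go to them, so strike 2, 8 from Alice, Mona, Frank, Kira, Omar.
Alice has just one choice, so Alice = 3. Remove 3 from Frank.
Mona must be 7 (only option left). Strike 7 from Grace.
So 1 goes to Grace.

Grace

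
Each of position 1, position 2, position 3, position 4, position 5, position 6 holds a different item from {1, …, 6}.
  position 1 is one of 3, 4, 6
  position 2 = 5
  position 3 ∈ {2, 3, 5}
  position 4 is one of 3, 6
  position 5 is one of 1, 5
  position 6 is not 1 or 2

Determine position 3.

2

position 2's domain is down to {5}, so position 2 = 5. Remove 5 from position 3, position 5, position 6.
position 5 must be 1 (only option left).
The 4 still-open variables draw from only 4 values {2, 3, 4, 6}, so each is used; only position 3 can be 2, hence position 3 = 2.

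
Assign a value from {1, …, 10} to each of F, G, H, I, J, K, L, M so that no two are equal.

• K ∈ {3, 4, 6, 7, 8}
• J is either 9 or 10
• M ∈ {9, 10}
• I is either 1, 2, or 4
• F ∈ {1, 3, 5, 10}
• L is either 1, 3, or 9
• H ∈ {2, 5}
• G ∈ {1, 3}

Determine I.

4

J and M share exactly the 2 values {9, 10}; by pigeonhole those values go to them, so strike 9, 10 from F, L.
The 2 variables G and L are confined to {1, 3}, which locks those values in; drop them from F, I, K.
That leaves F = 5. Eliminate 5 elsewhere: H.
H must be 2 (only option left). Strike 2 from I.
So I = 4.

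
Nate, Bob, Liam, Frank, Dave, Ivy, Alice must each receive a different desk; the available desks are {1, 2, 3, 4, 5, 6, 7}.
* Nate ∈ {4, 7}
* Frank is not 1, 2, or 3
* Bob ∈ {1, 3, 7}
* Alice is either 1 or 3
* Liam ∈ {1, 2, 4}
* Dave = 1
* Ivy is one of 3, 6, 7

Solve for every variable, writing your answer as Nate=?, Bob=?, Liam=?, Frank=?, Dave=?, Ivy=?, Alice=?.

Nate=4, Bob=7, Liam=2, Frank=5, Dave=1, Ivy=6, Alice=3

Dave has just one choice, so Dave = 1. Remove 1 from Bob, Liam, Alice.
Alice must be 3 (only option left). So Bob, Ivy can't be 3.
Bob must be 7 (only option left). Remove 7 from Nate, Frank, Ivy.
That leaves Ivy = 6. Strike 6 from Frank.
Nate has just one choice, so Nate = 4. Strike 4 from Liam, Frank.
Liam must be 2 (only option left).
That leaves Frank = 5.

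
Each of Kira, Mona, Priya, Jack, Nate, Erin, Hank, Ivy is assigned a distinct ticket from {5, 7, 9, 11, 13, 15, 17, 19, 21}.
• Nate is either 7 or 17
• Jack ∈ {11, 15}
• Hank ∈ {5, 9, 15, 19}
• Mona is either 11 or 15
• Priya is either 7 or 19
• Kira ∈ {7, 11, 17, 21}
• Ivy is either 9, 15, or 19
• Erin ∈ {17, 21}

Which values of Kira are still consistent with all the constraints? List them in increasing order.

Among the 8 variables, 5 fits only Hank (and all 8 values in {5, 7, 9, 11, 15, 17, 19, 21} must be used), so Hank = 5.
Among the 7 still-open variables, 9 fits only Ivy (and all 7 values in {7, 9, 11, 15, 17, 19, 21} must be used), so Ivy = 9.
Among the 6 still-open variables, 19 fits only Priya (and all 6 values in {7, 11, 15, 17, 19, 21} must be used), so Priya = 19.
The 2 variables Mona and Jack are confined to {11, 15}, which locks those values in; drop them from Kira.
No further eliminations apply; Kira can still be any of 7, 17, 21.

7, 17, 21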